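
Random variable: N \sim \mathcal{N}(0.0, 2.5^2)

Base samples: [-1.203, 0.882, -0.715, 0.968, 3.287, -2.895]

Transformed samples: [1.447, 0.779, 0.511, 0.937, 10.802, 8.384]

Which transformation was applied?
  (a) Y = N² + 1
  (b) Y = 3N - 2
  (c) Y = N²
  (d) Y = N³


Checking option (c) Y = N²:
  N = -1.203 -> Y = 1.447 ✓
  N = 0.882 -> Y = 0.779 ✓
  N = -0.715 -> Y = 0.511 ✓
All samples match this transformation.

(c) N²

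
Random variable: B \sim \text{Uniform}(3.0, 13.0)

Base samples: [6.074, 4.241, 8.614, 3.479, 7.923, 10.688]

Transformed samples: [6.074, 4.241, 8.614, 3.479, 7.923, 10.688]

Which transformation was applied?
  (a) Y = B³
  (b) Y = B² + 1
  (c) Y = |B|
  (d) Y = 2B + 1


Checking option (c) Y = |B|:
  B = 6.074 -> Y = 6.074 ✓
  B = 4.241 -> Y = 4.241 ✓
  B = 8.614 -> Y = 8.614 ✓
All samples match this transformation.

(c) |B|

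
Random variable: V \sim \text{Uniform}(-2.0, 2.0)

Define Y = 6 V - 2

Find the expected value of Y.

For Y = 6V - 2:
E[Y] = 6 * E[V] - 2
E[V] = (-2 + 2)/2 = 0
E[Y] = 6 * 0 - 2 = -2

-2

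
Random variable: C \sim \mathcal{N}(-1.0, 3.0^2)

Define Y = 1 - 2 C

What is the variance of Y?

For Y = aC + b: Var(Y) = a² * Var(C)
Var(C) = 3.0^2 = 9
Var(Y) = (-2)² * 9 = 4 * 9 = 36

36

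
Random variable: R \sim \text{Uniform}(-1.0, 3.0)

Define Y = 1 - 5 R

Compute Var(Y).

For Y = aR + b: Var(Y) = a² * Var(R)
Var(R) = (3 + 1)^2/12 = 1.3333333
Var(Y) = (-5)² * 1.3333333 = 25 * 1.3333333 = 33.333333

33.333333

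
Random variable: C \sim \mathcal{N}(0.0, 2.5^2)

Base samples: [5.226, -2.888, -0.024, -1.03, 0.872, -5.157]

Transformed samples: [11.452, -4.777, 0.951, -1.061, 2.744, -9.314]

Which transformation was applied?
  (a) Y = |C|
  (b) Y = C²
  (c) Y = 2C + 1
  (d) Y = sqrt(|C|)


Checking option (c) Y = 2C + 1:
  C = 5.226 -> Y = 11.452 ✓
  C = -2.888 -> Y = -4.777 ✓
  C = -0.024 -> Y = 0.951 ✓
All samples match this transformation.

(c) 2C + 1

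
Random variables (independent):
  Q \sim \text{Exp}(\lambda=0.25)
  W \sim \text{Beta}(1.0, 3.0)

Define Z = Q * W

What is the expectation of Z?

For independent RVs: E[XY] = E[X]*E[Y]
E[Q] = 4
E[W] = 0.25
E[Z] = 4 * 0.25 = 1

1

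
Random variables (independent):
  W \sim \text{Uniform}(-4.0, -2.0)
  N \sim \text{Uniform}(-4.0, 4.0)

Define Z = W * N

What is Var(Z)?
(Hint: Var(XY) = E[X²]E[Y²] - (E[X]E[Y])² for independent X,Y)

Var(XY) = E[X²]E[Y²] - (E[X]E[Y])²
E[W] = -3, Var(W) = 0.33333333
E[N] = 0, Var(N) = 5.3333333
E[W²] = 0.33333333 + (-3)² = 9.3333333
E[N²] = 5.3333333 + 0² = 5.3333333
Var(Z) = 9.3333333*5.3333333 - (-3*0)²
= 49.777778 - 0 = 49.777778

49.777778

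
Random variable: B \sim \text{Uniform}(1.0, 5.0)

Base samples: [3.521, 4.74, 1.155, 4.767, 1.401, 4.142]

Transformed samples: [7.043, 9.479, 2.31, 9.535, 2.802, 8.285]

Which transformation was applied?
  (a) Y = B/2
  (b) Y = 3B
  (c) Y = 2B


Checking option (c) Y = 2B:
  B = 3.521 -> Y = 7.043 ✓
  B = 4.74 -> Y = 9.479 ✓
  B = 1.155 -> Y = 2.31 ✓
All samples match this transformation.

(c) 2B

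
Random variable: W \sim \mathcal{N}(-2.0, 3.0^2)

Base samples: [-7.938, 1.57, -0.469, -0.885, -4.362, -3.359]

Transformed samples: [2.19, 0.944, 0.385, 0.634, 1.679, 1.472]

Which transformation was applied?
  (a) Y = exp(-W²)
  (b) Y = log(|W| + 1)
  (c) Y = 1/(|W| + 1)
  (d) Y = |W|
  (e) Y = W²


Checking option (b) Y = log(|W| + 1):
  W = -7.938 -> Y = 2.19 ✓
  W = 1.57 -> Y = 0.944 ✓
  W = -0.469 -> Y = 0.385 ✓
All samples match this transformation.

(b) log(|W| + 1)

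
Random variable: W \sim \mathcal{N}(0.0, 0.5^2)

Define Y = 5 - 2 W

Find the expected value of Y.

For Y = -2W + 5:
E[Y] = -2 * E[W] + 5
E[W] = 0.0 = 0
E[Y] = -2 * 0 + 5 = 5

5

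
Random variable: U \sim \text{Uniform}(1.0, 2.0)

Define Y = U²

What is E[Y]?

E[U²] = Var(U) + (E[U])² = 0.083333333 + 2.25 = 2.3333333

2.3333333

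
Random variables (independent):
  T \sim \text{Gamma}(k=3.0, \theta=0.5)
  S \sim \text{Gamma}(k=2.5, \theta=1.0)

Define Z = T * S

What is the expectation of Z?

For independent RVs: E[XY] = E[X]*E[Y]
E[T] = 1.5
E[S] = 2.5
E[Z] = 1.5 * 2.5 = 3.75

3.75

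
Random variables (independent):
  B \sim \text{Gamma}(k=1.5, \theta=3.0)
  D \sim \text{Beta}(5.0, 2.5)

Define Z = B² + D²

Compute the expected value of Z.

E[Z] = E[B²] + E[D²]
E[B²] = Var(B) + E[B]² = 13.5 + 20.25 = 33.75
E[D²] = Var(D) + E[D]² = 0.026143791 + 0.44444444 = 0.47058824
E[Z] = 33.75 + 0.47058824 = 34.220588

34.220588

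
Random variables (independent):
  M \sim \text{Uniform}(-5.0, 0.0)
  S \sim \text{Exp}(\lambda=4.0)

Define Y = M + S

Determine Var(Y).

For independent RVs: Var(aX + bY) = a²Var(X) + b²Var(Y)
Var(M) = 2.0833333
Var(S) = 0.0625
Var(Y) = 1²*2.0833333 + 1²*0.0625
= 1*2.0833333 + 1*0.0625 = 2.1458333

2.1458333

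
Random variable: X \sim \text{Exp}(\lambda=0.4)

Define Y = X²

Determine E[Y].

Using E[X²] = Var(X) + (E[X])²:
E[X] = 2.5
Var(X) = 1/0.4^2 = 6.25
E[X²] = 6.25 + 2.5² = 6.25 + 6.25 = 12.5

12.5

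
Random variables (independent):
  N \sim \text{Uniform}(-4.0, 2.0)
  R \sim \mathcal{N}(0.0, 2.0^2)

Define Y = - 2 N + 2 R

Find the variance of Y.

For independent RVs: Var(aX + bY) = a²Var(X) + b²Var(Y)
Var(N) = 3
Var(R) = 4
Var(Y) = (-2)²*3 + 2²*4
= 4*3 + 4*4 = 28

28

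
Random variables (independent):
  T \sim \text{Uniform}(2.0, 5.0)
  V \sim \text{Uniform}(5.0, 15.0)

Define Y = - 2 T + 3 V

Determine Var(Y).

For independent RVs: Var(aX + bY) = a²Var(X) + b²Var(Y)
Var(T) = 0.75
Var(V) = 8.3333333
Var(Y) = (-2)²*0.75 + 3²*8.3333333
= 4*0.75 + 9*8.3333333 = 78

78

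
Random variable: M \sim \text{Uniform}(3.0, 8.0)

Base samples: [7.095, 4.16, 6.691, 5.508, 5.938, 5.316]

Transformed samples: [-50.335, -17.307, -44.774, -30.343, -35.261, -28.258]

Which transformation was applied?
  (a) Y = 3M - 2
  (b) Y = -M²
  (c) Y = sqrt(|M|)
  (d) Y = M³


Checking option (b) Y = -M²:
  M = 7.095 -> Y = -50.335 ✓
  M = 4.16 -> Y = -17.307 ✓
  M = 6.691 -> Y = -44.774 ✓
All samples match this transformation.

(b) -M²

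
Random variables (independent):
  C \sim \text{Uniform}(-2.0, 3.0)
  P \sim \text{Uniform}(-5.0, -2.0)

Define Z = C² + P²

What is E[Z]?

E[Z] = E[C²] + E[P²]
E[C²] = Var(C) + E[C]² = 2.0833333 + 0.25 = 2.3333333
E[P²] = Var(P) + E[P]² = 0.75 + 12.25 = 13
E[Z] = 2.3333333 + 13 = 15.333333

15.333333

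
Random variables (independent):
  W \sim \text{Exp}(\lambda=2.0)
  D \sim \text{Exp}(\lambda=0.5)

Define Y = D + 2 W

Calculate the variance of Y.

For independent RVs: Var(aX + bY) = a²Var(X) + b²Var(Y)
Var(W) = 0.25
Var(D) = 4
Var(Y) = 2²*0.25 + 1²*4
= 4*0.25 + 1*4 = 5

5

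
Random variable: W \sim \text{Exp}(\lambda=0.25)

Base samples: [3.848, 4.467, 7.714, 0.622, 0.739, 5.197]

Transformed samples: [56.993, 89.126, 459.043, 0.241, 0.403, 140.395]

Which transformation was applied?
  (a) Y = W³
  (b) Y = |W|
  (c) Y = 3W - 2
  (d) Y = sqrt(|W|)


Checking option (a) Y = W³:
  W = 3.848 -> Y = 56.993 ✓
  W = 4.467 -> Y = 89.126 ✓
  W = 7.714 -> Y = 459.043 ✓
All samples match this transformation.

(a) W³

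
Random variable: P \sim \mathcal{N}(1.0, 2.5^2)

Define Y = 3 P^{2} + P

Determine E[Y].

E[Y] = 3*E[P²] + 1*E[P]
E[P] = 1
E[P²] = Var(P) + (E[P])² = 6.25 + 1 = 7.25
E[Y] = 3*7.25 + 1*1 = 22.75

22.75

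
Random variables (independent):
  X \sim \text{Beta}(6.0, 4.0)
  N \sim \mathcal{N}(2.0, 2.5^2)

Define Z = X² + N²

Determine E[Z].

E[Z] = E[X²] + E[N²]
E[X²] = Var(X) + E[X]² = 0.021818182 + 0.36 = 0.38181818
E[N²] = Var(N) + E[N]² = 6.25 + 4 = 10.25
E[Z] = 0.38181818 + 10.25 = 10.631818

10.631818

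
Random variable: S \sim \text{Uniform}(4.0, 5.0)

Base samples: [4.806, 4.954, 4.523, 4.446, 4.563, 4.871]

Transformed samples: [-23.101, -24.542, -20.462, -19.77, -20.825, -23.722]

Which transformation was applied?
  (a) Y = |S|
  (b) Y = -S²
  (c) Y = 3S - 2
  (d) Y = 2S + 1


Checking option (b) Y = -S²:
  S = 4.806 -> Y = -23.101 ✓
  S = 4.954 -> Y = -24.542 ✓
  S = 4.523 -> Y = -20.462 ✓
All samples match this transformation.

(b) -S²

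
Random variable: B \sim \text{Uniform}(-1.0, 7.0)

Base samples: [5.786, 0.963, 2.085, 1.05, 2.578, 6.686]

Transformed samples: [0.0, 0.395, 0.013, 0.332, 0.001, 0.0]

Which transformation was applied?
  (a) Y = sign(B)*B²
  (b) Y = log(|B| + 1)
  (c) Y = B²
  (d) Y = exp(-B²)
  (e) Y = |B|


Checking option (d) Y = exp(-B²):
  B = 5.786 -> Y = 0.0 ✓
  B = 0.963 -> Y = 0.395 ✓
  B = 2.085 -> Y = 0.013 ✓
All samples match this transformation.

(d) exp(-B²)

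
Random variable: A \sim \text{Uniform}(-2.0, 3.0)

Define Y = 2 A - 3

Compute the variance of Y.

For Y = aA + b: Var(Y) = a² * Var(A)
Var(A) = (3 + 2)^2/12 = 2.0833333
Var(Y) = 2² * 2.0833333 = 4 * 2.0833333 = 8.3333333

8.3333333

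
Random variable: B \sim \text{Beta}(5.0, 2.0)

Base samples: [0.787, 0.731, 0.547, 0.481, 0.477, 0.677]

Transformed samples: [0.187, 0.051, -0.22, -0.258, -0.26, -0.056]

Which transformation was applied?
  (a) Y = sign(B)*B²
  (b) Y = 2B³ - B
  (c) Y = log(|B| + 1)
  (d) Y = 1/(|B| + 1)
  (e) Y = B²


Checking option (b) Y = 2B³ - B:
  B = 0.787 -> Y = 0.187 ✓
  B = 0.731 -> Y = 0.051 ✓
  B = 0.547 -> Y = -0.22 ✓
All samples match this transformation.

(b) 2B³ - B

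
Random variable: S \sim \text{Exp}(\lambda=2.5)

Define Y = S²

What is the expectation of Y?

E[S²] = Var(S) + (E[S])² = 0.16 + 0.16 = 0.32

0.32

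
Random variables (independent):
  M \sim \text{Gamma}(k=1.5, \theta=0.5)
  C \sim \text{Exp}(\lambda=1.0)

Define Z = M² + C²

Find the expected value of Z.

E[Z] = E[M²] + E[C²]
E[M²] = Var(M) + E[M]² = 0.375 + 0.5625 = 0.9375
E[C²] = Var(C) + E[C]² = 1 + 1 = 2
E[Z] = 0.9375 + 2 = 2.9375

2.9375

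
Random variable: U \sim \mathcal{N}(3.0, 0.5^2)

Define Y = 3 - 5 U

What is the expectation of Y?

For Y = -5U + 3:
E[Y] = -5 * E[U] + 3
E[U] = 3.0 = 3
E[Y] = -5 * 3 + 3 = -12

-12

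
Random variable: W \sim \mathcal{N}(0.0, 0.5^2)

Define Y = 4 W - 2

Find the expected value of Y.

For Y = 4W - 2:
E[Y] = 4 * E[W] - 2
E[W] = 0.0 = 0
E[Y] = 4 * 0 - 2 = -2

-2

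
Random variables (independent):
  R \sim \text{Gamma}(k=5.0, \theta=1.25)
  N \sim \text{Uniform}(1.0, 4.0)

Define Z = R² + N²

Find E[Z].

E[Z] = E[R²] + E[N²]
E[R²] = Var(R) + E[R]² = 7.8125 + 39.0625 = 46.875
E[N²] = Var(N) + E[N]² = 0.75 + 6.25 = 7
E[Z] = 46.875 + 7 = 53.875

53.875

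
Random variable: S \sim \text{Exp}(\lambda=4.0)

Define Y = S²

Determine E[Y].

Using E[X²] = Var(X) + (E[X])²:
E[S] = 0.25
Var(S) = 1/4.0^2 = 0.0625
E[S²] = 0.0625 + 0.25² = 0.0625 + 0.0625 = 0.125

0.125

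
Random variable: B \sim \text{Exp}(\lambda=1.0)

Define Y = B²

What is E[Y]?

E[B²] = Var(B) + (E[B])² = 1 + 1 = 2

2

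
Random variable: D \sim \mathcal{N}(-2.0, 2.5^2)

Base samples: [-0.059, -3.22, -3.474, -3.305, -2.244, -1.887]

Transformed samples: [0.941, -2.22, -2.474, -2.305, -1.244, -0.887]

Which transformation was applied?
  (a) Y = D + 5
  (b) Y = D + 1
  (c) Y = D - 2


Checking option (b) Y = D + 1:
  D = -0.059 -> Y = 0.941 ✓
  D = -3.22 -> Y = -2.22 ✓
  D = -3.474 -> Y = -2.474 ✓
All samples match this transformation.

(b) D + 1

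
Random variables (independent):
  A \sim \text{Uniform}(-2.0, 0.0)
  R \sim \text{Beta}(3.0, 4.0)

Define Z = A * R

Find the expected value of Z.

For independent RVs: E[XY] = E[X]*E[Y]
E[A] = -1
E[R] = 0.42857143
E[Z] = -1 * 0.42857143 = -0.42857143

-0.42857143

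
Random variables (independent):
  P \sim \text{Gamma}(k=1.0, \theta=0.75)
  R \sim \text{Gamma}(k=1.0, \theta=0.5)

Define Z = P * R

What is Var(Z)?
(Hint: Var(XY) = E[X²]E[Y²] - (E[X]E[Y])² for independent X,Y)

Var(XY) = E[X²]E[Y²] - (E[X]E[Y])²
E[P] = 0.75, Var(P) = 0.5625
E[R] = 0.5, Var(R) = 0.25
E[P²] = 0.5625 + 0.75² = 1.125
E[R²] = 0.25 + 0.5² = 0.5
Var(Z) = 1.125*0.5 - (0.75*0.5)²
= 0.5625 - 0.140625 = 0.421875

0.421875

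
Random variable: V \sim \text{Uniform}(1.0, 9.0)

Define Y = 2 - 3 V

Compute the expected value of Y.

For Y = -3V + 2:
E[Y] = -3 * E[V] + 2
E[V] = (1 + 9)/2 = 5
E[Y] = -3 * 5 + 2 = -13

-13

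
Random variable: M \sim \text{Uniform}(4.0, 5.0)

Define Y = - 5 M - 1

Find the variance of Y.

For Y = aM + b: Var(Y) = a² * Var(M)
Var(M) = (5 - 4)^2/12 = 0.083333333
Var(Y) = (-5)² * 0.083333333 = 25 * 0.083333333 = 2.0833333

2.0833333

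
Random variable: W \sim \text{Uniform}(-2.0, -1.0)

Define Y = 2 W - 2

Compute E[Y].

For Y = 2W - 2:
E[Y] = 2 * E[W] - 2
E[W] = (-2 - 1)/2 = -1.5
E[Y] = 2 * (-1.5) - 2 = -5

-5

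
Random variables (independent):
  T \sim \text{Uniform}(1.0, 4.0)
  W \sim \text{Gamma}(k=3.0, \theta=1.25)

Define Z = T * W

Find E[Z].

For independent RVs: E[XY] = E[X]*E[Y]
E[T] = 2.5
E[W] = 3.75
E[Z] = 2.5 * 3.75 = 9.375

9.375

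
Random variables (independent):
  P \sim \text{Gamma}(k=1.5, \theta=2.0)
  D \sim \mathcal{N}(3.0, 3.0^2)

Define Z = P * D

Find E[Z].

For independent RVs: E[XY] = E[X]*E[Y]
E[P] = 3
E[D] = 3
E[Z] = 3 * 3 = 9

9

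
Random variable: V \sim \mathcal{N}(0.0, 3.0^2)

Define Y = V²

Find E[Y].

Using E[X²] = Var(X) + (E[X])²:
E[V] = 0
Var(V) = 3.0^2 = 9
E[V²] = 9 + 0² = 9 + 0 = 9

9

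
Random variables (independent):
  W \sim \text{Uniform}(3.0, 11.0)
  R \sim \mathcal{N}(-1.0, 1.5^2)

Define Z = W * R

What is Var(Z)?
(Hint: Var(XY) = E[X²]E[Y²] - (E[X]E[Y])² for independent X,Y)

Var(XY) = E[X²]E[Y²] - (E[X]E[Y])²
E[W] = 7, Var(W) = 5.3333333
E[R] = -1, Var(R) = 2.25
E[W²] = 5.3333333 + 7² = 54.333333
E[R²] = 2.25 + (-1)² = 3.25
Var(Z) = 54.333333*3.25 - (7*(-1))²
= 176.58333 - 49 = 127.58333

127.58333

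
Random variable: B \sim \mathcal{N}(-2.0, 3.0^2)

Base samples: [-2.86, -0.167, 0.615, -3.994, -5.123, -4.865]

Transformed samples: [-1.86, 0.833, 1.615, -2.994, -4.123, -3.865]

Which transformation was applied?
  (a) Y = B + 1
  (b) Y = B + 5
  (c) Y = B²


Checking option (a) Y = B + 1:
  B = -2.86 -> Y = -1.86 ✓
  B = -0.167 -> Y = 0.833 ✓
  B = 0.615 -> Y = 1.615 ✓
All samples match this transformation.

(a) B + 1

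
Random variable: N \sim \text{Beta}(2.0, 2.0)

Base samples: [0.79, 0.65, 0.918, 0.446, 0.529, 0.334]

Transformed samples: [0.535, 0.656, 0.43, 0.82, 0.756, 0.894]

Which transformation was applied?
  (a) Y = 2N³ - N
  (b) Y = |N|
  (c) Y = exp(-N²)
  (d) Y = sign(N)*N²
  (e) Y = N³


Checking option (c) Y = exp(-N²):
  N = 0.79 -> Y = 0.535 ✓
  N = 0.65 -> Y = 0.656 ✓
  N = 0.918 -> Y = 0.43 ✓
All samples match this transformation.

(c) exp(-N²)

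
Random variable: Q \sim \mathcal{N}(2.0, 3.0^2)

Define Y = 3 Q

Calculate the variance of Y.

For Y = aQ + b: Var(Y) = a² * Var(Q)
Var(Q) = 3.0^2 = 9
Var(Y) = 3² * 9 = 9 * 9 = 81

81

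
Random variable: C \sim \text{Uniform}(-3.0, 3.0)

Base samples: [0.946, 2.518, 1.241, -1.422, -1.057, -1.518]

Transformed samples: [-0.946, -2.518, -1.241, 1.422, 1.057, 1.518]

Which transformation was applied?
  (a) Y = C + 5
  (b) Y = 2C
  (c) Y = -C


Checking option (c) Y = -C:
  C = 0.946 -> Y = -0.946 ✓
  C = 2.518 -> Y = -2.518 ✓
  C = 1.241 -> Y = -1.241 ✓
All samples match this transformation.

(c) -C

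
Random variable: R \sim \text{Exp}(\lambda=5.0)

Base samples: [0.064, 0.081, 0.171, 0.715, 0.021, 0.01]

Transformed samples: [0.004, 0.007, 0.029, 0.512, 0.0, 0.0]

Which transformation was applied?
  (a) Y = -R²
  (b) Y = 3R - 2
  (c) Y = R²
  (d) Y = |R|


Checking option (c) Y = R²:
  R = 0.064 -> Y = 0.004 ✓
  R = 0.081 -> Y = 0.007 ✓
  R = 0.171 -> Y = 0.029 ✓
All samples match this transformation.

(c) R²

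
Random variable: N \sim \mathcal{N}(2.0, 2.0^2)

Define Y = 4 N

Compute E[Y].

For Y = 4N:
E[Y] = 4 * E[N]
E[N] = 2.0 = 2
E[Y] = 4 * 2 = 8

8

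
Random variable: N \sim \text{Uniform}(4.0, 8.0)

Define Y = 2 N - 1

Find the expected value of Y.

For Y = 2N - 1:
E[Y] = 2 * E[N] - 1
E[N] = (4 + 8)/2 = 6
E[Y] = 2 * 6 - 1 = 11

11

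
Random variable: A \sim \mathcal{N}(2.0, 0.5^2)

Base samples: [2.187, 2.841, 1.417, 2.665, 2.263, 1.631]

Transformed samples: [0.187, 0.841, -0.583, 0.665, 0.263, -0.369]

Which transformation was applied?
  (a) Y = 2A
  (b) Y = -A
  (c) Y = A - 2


Checking option (c) Y = A - 2:
  A = 2.187 -> Y = 0.187 ✓
  A = 2.841 -> Y = 0.841 ✓
  A = 1.417 -> Y = -0.583 ✓
All samples match this transformation.

(c) A - 2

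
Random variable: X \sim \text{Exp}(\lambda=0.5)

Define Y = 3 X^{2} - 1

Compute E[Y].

E[Y] = 3*E[X²] - 1
E[X] = 2
E[X²] = Var(X) + (E[X])² = 4 + 4 = 8
E[Y] = 3*8 - 1 = 23

23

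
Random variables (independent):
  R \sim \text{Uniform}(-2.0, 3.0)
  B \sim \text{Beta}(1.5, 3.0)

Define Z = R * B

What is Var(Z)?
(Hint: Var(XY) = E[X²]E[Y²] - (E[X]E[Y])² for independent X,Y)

Var(XY) = E[X²]E[Y²] - (E[X]E[Y])²
E[R] = 0.5, Var(R) = 2.0833333
E[B] = 0.33333333, Var(B) = 0.04040404
E[R²] = 2.0833333 + 0.5² = 2.3333333
E[B²] = 0.04040404 + 0.33333333² = 0.15151515
Var(Z) = 2.3333333*0.15151515 - (0.5*0.33333333)²
= 0.35353535 - 0.027777778 = 0.32575758

0.32575758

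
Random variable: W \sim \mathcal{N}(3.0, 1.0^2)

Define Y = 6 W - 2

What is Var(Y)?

For Y = aW + b: Var(Y) = a² * Var(W)
Var(W) = 1.0^2 = 1
Var(Y) = 6² * 1 = 36 * 1 = 36

36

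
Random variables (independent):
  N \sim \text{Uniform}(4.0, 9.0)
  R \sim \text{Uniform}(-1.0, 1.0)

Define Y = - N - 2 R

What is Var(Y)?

For independent RVs: Var(aX + bY) = a²Var(X) + b²Var(Y)
Var(N) = 2.0833333
Var(R) = 0.33333333
Var(Y) = (-1)²*2.0833333 + (-2)²*0.33333333
= 1*2.0833333 + 4*0.33333333 = 3.4166667

3.4166667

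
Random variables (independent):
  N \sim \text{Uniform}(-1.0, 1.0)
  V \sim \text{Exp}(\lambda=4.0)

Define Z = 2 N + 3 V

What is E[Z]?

E[Z] = 2*E[N] + 3*E[V]
E[N] = 0
E[V] = 0.25
E[Z] = 2*0 + 3*0.25 = 0.75

0.75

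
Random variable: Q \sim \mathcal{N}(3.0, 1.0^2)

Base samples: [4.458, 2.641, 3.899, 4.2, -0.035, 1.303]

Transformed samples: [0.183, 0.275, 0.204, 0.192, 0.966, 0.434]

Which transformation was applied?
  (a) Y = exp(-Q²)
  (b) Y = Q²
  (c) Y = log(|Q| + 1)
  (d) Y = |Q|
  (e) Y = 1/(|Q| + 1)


Checking option (e) Y = 1/(|Q| + 1):
  Q = 4.458 -> Y = 0.183 ✓
  Q = 2.641 -> Y = 0.275 ✓
  Q = 3.899 -> Y = 0.204 ✓
All samples match this transformation.

(e) 1/(|Q| + 1)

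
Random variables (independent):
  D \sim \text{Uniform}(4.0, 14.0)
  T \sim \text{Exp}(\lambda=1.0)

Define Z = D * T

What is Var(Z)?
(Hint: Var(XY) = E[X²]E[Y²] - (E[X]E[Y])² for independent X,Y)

Var(XY) = E[X²]E[Y²] - (E[X]E[Y])²
E[D] = 9, Var(D) = 8.3333333
E[T] = 1, Var(T) = 1
E[D²] = 8.3333333 + 9² = 89.333333
E[T²] = 1 + 1² = 2
Var(Z) = 89.333333*2 - (9*1)²
= 178.66667 - 81 = 97.666667

97.666667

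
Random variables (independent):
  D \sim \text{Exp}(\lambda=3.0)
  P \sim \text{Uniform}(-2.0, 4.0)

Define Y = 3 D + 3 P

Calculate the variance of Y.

For independent RVs: Var(aX + bY) = a²Var(X) + b²Var(Y)
Var(D) = 0.11111111
Var(P) = 3
Var(Y) = 3²*0.11111111 + 3²*3
= 9*0.11111111 + 9*3 = 28

28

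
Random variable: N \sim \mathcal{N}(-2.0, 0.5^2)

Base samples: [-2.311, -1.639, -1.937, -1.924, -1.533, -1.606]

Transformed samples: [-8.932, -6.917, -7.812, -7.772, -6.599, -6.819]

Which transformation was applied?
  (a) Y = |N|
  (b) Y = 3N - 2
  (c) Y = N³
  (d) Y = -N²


Checking option (b) Y = 3N - 2:
  N = -2.311 -> Y = -8.932 ✓
  N = -1.639 -> Y = -6.917 ✓
  N = -1.937 -> Y = -7.812 ✓
All samples match this transformation.

(b) 3N - 2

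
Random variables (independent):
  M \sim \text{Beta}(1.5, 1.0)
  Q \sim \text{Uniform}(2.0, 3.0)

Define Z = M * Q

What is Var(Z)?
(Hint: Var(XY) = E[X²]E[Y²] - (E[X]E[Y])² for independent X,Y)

Var(XY) = E[X²]E[Y²] - (E[X]E[Y])²
E[M] = 0.6, Var(M) = 0.068571429
E[Q] = 2.5, Var(Q) = 0.083333333
E[M²] = 0.068571429 + 0.6² = 0.42857143
E[Q²] = 0.083333333 + 2.5² = 6.3333333
Var(Z) = 0.42857143*6.3333333 - (0.6*2.5)²
= 2.7142857 - 2.25 = 0.46428571

0.46428571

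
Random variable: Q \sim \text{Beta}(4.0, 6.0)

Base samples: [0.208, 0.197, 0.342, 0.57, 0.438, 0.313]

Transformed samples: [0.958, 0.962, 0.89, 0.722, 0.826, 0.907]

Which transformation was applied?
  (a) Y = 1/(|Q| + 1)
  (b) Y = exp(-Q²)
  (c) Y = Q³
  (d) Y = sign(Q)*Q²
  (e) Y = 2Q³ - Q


Checking option (b) Y = exp(-Q²):
  Q = 0.208 -> Y = 0.958 ✓
  Q = 0.197 -> Y = 0.962 ✓
  Q = 0.342 -> Y = 0.89 ✓
All samples match this transformation.

(b) exp(-Q²)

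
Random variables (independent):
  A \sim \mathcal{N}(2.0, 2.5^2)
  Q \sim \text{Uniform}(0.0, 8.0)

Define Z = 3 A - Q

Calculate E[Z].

E[Z] = 3*E[A] - 1*E[Q]
E[A] = 2
E[Q] = 4
E[Z] = 3*2 - 1*4 = 2

2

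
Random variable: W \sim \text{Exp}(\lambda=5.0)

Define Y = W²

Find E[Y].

Using E[X²] = Var(X) + (E[X])²:
E[W] = 0.2
Var(W) = 1/5.0^2 = 0.04
E[W²] = 0.04 + 0.2² = 0.04 + 0.04 = 0.08

0.08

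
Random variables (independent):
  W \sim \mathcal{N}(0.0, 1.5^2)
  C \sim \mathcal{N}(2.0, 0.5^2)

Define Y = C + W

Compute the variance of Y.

For independent RVs: Var(aX + bY) = a²Var(X) + b²Var(Y)
Var(W) = 2.25
Var(C) = 0.25
Var(Y) = 1²*2.25 + 1²*0.25
= 1*2.25 + 1*0.25 = 2.5

2.5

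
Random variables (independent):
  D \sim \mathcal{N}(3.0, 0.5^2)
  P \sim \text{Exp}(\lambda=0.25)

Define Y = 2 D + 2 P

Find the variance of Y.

For independent RVs: Var(aX + bY) = a²Var(X) + b²Var(Y)
Var(D) = 0.25
Var(P) = 16
Var(Y) = 2²*0.25 + 2²*16
= 4*0.25 + 4*16 = 65

65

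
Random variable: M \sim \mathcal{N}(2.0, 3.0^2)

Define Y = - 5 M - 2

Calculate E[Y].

For Y = -5M - 2:
E[Y] = -5 * E[M] - 2
E[M] = 2.0 = 2
E[Y] = -5 * 2 - 2 = -12

-12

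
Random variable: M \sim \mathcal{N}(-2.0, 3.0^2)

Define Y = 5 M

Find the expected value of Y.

For Y = 5M:
E[Y] = 5 * E[M]
E[M] = -2.0 = -2
E[Y] = 5 * (-2) = -10

-10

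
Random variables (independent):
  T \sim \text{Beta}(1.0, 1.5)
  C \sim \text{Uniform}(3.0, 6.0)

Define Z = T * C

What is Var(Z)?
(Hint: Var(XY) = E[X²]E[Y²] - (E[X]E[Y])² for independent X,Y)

Var(XY) = E[X²]E[Y²] - (E[X]E[Y])²
E[T] = 0.4, Var(T) = 0.068571429
E[C] = 4.5, Var(C) = 0.75
E[T²] = 0.068571429 + 0.4² = 0.22857143
E[C²] = 0.75 + 4.5² = 21
Var(Z) = 0.22857143*21 - (0.4*4.5)²
= 4.8 - 3.24 = 1.56

1.56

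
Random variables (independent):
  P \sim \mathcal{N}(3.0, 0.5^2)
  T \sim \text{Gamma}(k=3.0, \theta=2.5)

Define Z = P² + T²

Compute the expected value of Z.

E[Z] = E[P²] + E[T²]
E[P²] = Var(P) + E[P]² = 0.25 + 9 = 9.25
E[T²] = Var(T) + E[T]² = 18.75 + 56.25 = 75
E[Z] = 9.25 + 75 = 84.25

84.25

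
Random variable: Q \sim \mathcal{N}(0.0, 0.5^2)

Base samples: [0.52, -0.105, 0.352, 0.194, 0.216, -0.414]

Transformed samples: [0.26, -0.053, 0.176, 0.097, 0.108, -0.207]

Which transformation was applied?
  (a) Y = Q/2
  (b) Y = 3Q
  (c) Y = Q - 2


Checking option (a) Y = Q/2:
  Q = 0.52 -> Y = 0.26 ✓
  Q = -0.105 -> Y = -0.053 ✓
  Q = 0.352 -> Y = 0.176 ✓
All samples match this transformation.

(a) Q/2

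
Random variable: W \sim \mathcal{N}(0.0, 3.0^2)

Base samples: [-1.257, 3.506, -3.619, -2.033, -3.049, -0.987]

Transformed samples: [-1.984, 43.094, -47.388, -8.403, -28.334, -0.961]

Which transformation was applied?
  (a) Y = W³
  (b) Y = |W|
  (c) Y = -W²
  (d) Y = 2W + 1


Checking option (a) Y = W³:
  W = -1.257 -> Y = -1.984 ✓
  W = 3.506 -> Y = 43.094 ✓
  W = -3.619 -> Y = -47.388 ✓
All samples match this transformation.

(a) W³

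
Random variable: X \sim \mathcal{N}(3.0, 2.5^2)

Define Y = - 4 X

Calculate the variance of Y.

For Y = aX + b: Var(Y) = a² * Var(X)
Var(X) = 2.5^2 = 6.25
Var(Y) = (-4)² * 6.25 = 16 * 6.25 = 100

100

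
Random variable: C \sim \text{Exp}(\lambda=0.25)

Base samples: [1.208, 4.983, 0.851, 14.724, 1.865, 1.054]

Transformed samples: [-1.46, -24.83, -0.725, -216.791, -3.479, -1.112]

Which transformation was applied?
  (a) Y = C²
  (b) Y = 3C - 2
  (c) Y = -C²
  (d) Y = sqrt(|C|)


Checking option (c) Y = -C²:
  C = 1.208 -> Y = -1.46 ✓
  C = 4.983 -> Y = -24.83 ✓
  C = 0.851 -> Y = -0.725 ✓
All samples match this transformation.

(c) -C²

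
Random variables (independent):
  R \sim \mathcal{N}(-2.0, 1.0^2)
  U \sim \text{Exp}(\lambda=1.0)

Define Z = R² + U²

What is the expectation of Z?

E[Z] = E[R²] + E[U²]
E[R²] = Var(R) + E[R]² = 1 + 4 = 5
E[U²] = Var(U) + E[U]² = 1 + 1 = 2
E[Z] = 5 + 2 = 7

7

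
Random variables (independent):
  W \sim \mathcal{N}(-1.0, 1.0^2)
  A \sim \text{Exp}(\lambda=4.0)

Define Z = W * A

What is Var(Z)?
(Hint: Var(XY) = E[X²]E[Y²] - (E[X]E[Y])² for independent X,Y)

Var(XY) = E[X²]E[Y²] - (E[X]E[Y])²
E[W] = -1, Var(W) = 1
E[A] = 0.25, Var(A) = 0.0625
E[W²] = 1 + (-1)² = 2
E[A²] = 0.0625 + 0.25² = 0.125
Var(Z) = 2*0.125 - (-1*0.25)²
= 0.25 - 0.0625 = 0.1875

0.1875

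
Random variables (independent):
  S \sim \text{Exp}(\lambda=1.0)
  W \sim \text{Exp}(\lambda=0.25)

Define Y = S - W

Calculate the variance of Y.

For independent RVs: Var(aX + bY) = a²Var(X) + b²Var(Y)
Var(S) = 1
Var(W) = 16
Var(Y) = 1²*1 + (-1)²*16
= 1*1 + 1*16 = 17

17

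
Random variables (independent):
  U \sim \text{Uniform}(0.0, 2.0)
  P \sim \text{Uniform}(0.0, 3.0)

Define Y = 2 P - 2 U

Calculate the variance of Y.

For independent RVs: Var(aX + bY) = a²Var(X) + b²Var(Y)
Var(U) = 0.33333333
Var(P) = 0.75
Var(Y) = (-2)²*0.33333333 + 2²*0.75
= 4*0.33333333 + 4*0.75 = 4.3333333

4.3333333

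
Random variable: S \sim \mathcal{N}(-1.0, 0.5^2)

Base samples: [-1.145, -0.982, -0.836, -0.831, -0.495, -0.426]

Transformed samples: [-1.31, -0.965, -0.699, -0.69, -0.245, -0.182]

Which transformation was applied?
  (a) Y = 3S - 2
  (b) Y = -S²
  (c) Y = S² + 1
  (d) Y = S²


Checking option (b) Y = -S²:
  S = -1.145 -> Y = -1.31 ✓
  S = -0.982 -> Y = -0.965 ✓
  S = -0.836 -> Y = -0.699 ✓
All samples match this transformation.

(b) -S²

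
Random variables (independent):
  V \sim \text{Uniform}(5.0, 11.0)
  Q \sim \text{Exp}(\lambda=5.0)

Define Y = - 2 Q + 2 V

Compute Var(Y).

For independent RVs: Var(aX + bY) = a²Var(X) + b²Var(Y)
Var(V) = 3
Var(Q) = 0.04
Var(Y) = 2²*3 + (-2)²*0.04
= 4*3 + 4*0.04 = 12.16

12.16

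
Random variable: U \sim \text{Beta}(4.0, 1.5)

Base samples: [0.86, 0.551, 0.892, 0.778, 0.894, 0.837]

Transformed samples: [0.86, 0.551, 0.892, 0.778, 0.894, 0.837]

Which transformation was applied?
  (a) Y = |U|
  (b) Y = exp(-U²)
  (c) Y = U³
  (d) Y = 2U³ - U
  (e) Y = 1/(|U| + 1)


Checking option (a) Y = |U|:
  U = 0.86 -> Y = 0.86 ✓
  U = 0.551 -> Y = 0.551 ✓
  U = 0.892 -> Y = 0.892 ✓
All samples match this transformation.

(a) |U|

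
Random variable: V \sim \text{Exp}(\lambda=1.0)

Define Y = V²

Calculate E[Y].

Using E[X²] = Var(X) + (E[X])²:
E[V] = 1
Var(V) = 1/1.0^2 = 1
E[V²] = 1 + 1² = 1 + 1 = 2

2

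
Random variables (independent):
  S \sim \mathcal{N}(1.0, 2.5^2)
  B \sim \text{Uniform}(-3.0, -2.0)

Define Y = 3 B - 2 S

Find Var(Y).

For independent RVs: Var(aX + bY) = a²Var(X) + b²Var(Y)
Var(S) = 6.25
Var(B) = 0.083333333
Var(Y) = (-2)²*6.25 + 3²*0.083333333
= 4*6.25 + 9*0.083333333 = 25.75

25.75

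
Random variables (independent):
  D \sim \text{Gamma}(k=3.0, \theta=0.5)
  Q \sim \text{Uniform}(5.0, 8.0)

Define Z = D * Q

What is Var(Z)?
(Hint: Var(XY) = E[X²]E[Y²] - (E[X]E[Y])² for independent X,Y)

Var(XY) = E[X²]E[Y²] - (E[X]E[Y])²
E[D] = 1.5, Var(D) = 0.75
E[Q] = 6.5, Var(Q) = 0.75
E[D²] = 0.75 + 1.5² = 3
E[Q²] = 0.75 + 6.5² = 43
Var(Z) = 3*43 - (1.5*6.5)²
= 129 - 95.0625 = 33.9375

33.9375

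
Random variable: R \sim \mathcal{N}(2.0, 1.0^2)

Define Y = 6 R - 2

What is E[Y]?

For Y = 6R - 2:
E[Y] = 6 * E[R] - 2
E[R] = 2.0 = 2
E[Y] = 6 * 2 - 2 = 10

10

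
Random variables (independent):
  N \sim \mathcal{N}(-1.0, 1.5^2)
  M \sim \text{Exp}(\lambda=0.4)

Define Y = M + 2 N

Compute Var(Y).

For independent RVs: Var(aX + bY) = a²Var(X) + b²Var(Y)
Var(N) = 2.25
Var(M) = 6.25
Var(Y) = 2²*2.25 + 1²*6.25
= 4*2.25 + 1*6.25 = 15.25

15.25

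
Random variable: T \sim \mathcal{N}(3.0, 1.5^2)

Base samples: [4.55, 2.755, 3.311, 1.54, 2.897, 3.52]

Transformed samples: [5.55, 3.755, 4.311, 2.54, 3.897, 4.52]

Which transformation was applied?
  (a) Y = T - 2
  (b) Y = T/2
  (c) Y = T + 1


Checking option (c) Y = T + 1:
  T = 4.55 -> Y = 5.55 ✓
  T = 2.755 -> Y = 3.755 ✓
  T = 3.311 -> Y = 4.311 ✓
All samples match this transformation.

(c) T + 1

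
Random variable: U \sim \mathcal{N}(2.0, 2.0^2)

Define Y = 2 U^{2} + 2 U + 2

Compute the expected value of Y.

E[Y] = 2*E[U²] + 2*E[U] + 2
E[U] = 2
E[U²] = Var(U) + (E[U])² = 4 + 4 = 8
E[Y] = 2*8 + 2*2 + 2 = 22

22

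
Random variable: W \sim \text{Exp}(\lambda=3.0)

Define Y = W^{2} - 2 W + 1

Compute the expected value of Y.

E[Y] = 1*E[W²] - 2*E[W] + 1
E[W] = 0.33333333
E[W²] = Var(W) + (E[W])² = 0.11111111 + 0.11111111 = 0.22222222
E[Y] = 1*0.22222222 - 2*0.33333333 + 1 = 0.55555556

0.55555556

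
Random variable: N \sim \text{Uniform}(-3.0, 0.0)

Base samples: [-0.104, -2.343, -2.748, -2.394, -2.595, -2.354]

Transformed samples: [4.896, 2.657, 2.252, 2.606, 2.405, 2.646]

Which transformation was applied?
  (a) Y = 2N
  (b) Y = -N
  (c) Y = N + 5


Checking option (c) Y = N + 5:
  N = -0.104 -> Y = 4.896 ✓
  N = -2.343 -> Y = 2.657 ✓
  N = -2.748 -> Y = 2.252 ✓
All samples match this transformation.

(c) N + 5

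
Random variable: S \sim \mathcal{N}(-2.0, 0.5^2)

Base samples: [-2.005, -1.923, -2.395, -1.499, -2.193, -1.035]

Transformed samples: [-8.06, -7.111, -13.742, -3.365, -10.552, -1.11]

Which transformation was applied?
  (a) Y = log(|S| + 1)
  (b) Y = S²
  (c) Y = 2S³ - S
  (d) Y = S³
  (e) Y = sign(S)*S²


Checking option (d) Y = S³:
  S = -2.005 -> Y = -8.06 ✓
  S = -1.923 -> Y = -7.111 ✓
  S = -2.395 -> Y = -13.742 ✓
All samples match this transformation.

(d) S³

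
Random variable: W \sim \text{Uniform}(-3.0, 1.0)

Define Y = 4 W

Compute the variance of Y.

For Y = aW + b: Var(Y) = a² * Var(W)
Var(W) = (1 + 3)^2/12 = 1.3333333
Var(Y) = 4² * 1.3333333 = 16 * 1.3333333 = 21.333333

21.333333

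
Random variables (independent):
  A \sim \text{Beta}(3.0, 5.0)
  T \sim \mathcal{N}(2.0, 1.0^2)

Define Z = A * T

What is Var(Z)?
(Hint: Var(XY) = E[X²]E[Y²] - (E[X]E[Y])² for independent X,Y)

Var(XY) = E[X²]E[Y²] - (E[X]E[Y])²
E[A] = 0.375, Var(A) = 0.026041667
E[T] = 2, Var(T) = 1
E[A²] = 0.026041667 + 0.375² = 0.16666667
E[T²] = 1 + 2² = 5
Var(Z) = 0.16666667*5 - (0.375*2)²
= 0.83333333 - 0.5625 = 0.27083333

0.27083333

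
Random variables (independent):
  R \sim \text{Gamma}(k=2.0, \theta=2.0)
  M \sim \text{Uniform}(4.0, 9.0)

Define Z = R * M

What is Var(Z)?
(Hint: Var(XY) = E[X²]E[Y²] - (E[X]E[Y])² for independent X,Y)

Var(XY) = E[X²]E[Y²] - (E[X]E[Y])²
E[R] = 4, Var(R) = 8
E[M] = 6.5, Var(M) = 2.0833333
E[R²] = 8 + 4² = 24
E[M²] = 2.0833333 + 6.5² = 44.333333
Var(Z) = 24*44.333333 - (4*6.5)²
= 1064 - 676 = 388

388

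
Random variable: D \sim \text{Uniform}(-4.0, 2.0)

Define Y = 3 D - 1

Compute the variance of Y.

For Y = aD + b: Var(Y) = a² * Var(D)
Var(D) = (2 + 4)^2/12 = 3
Var(Y) = 3² * 3 = 9 * 3 = 27

27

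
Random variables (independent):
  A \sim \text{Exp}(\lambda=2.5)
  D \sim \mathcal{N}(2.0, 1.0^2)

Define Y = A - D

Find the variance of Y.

For independent RVs: Var(aX + bY) = a²Var(X) + b²Var(Y)
Var(A) = 0.16
Var(D) = 1
Var(Y) = 1²*0.16 + (-1)²*1
= 1*0.16 + 1*1 = 1.16

1.16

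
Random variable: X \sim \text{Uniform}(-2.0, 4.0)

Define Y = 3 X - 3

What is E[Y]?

For Y = 3X - 3:
E[Y] = 3 * E[X] - 3
E[X] = (-2 + 4)/2 = 1
E[Y] = 3 * 1 - 3 = 0

0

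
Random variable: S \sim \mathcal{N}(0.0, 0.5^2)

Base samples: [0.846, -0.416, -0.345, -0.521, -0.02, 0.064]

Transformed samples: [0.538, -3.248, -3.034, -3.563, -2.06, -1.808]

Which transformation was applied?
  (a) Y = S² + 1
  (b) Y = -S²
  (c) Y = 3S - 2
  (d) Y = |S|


Checking option (c) Y = 3S - 2:
  S = 0.846 -> Y = 0.538 ✓
  S = -0.416 -> Y = -3.248 ✓
  S = -0.345 -> Y = -3.034 ✓
All samples match this transformation.

(c) 3S - 2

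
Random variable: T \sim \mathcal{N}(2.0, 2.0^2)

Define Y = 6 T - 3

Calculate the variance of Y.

For Y = aT + b: Var(Y) = a² * Var(T)
Var(T) = 2.0^2 = 4
Var(Y) = 6² * 4 = 36 * 4 = 144

144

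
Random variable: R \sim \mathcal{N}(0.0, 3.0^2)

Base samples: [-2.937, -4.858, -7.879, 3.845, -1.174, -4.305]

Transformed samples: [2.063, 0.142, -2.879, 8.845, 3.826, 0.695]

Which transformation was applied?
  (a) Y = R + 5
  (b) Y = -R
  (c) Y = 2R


Checking option (a) Y = R + 5:
  R = -2.937 -> Y = 2.063 ✓
  R = -4.858 -> Y = 0.142 ✓
  R = -7.879 -> Y = -2.879 ✓
All samples match this transformation.

(a) R + 5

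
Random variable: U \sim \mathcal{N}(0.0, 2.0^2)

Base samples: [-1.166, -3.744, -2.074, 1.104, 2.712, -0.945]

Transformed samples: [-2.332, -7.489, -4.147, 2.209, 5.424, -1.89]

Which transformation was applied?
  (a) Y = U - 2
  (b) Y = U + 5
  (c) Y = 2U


Checking option (c) Y = 2U:
  U = -1.166 -> Y = -2.332 ✓
  U = -3.744 -> Y = -7.489 ✓
  U = -2.074 -> Y = -4.147 ✓
All samples match this transformation.

(c) 2U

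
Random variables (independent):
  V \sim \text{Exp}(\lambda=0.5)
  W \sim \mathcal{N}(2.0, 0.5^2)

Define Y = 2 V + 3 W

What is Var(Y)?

For independent RVs: Var(aX + bY) = a²Var(X) + b²Var(Y)
Var(V) = 4
Var(W) = 0.25
Var(Y) = 2²*4 + 3²*0.25
= 4*4 + 9*0.25 = 18.25

18.25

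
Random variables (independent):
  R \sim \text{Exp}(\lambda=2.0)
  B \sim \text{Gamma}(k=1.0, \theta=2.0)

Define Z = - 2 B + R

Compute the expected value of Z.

E[Z] = 1*E[R] - 2*E[B]
E[R] = 0.5
E[B] = 2
E[Z] = 1*0.5 - 2*2 = -3.5

-3.5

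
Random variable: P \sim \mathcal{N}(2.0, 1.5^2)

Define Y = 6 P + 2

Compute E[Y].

For Y = 6P + 2:
E[Y] = 6 * E[P] + 2
E[P] = 2.0 = 2
E[Y] = 6 * 2 + 2 = 14

14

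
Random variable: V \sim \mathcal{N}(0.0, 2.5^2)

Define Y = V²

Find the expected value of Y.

Using E[X²] = Var(X) + (E[X])²:
E[V] = 0
Var(V) = 2.5^2 = 6.25
E[V²] = 6.25 + 0² = 6.25 + 0 = 6.25

6.25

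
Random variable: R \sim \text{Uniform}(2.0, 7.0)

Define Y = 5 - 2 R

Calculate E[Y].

For Y = -2R + 5:
E[Y] = -2 * E[R] + 5
E[R] = (2 + 7)/2 = 4.5
E[Y] = -2 * 4.5 + 5 = -4

-4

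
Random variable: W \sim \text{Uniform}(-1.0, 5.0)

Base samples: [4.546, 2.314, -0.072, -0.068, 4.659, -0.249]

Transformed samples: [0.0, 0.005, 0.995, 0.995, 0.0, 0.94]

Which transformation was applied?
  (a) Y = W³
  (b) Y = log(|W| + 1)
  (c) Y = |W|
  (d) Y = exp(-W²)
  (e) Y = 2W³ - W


Checking option (d) Y = exp(-W²):
  W = 4.546 -> Y = 0.0 ✓
  W = 2.314 -> Y = 0.005 ✓
  W = -0.072 -> Y = 0.995 ✓
All samples match this transformation.

(d) exp(-W²)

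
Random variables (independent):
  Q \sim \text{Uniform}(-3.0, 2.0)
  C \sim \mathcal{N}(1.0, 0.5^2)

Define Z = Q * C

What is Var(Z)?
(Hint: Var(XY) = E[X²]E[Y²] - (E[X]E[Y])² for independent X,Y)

Var(XY) = E[X²]E[Y²] - (E[X]E[Y])²
E[Q] = -0.5, Var(Q) = 2.0833333
E[C] = 1, Var(C) = 0.25
E[Q²] = 2.0833333 + (-0.5)² = 2.3333333
E[C²] = 0.25 + 1² = 1.25
Var(Z) = 2.3333333*1.25 - (-0.5*1)²
= 2.9166667 - 0.25 = 2.6666667

2.6666667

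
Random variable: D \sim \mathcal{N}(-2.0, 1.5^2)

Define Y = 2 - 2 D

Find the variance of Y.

For Y = aD + b: Var(Y) = a² * Var(D)
Var(D) = 1.5^2 = 2.25
Var(Y) = (-2)² * 2.25 = 4 * 2.25 = 9

9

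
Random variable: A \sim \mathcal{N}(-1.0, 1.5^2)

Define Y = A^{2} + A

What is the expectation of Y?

E[Y] = 1*E[A²] + 1*E[A]
E[A] = -1
E[A²] = Var(A) + (E[A])² = 2.25 + 1 = 3.25
E[Y] = 1*3.25 + 1*(-1) = 2.25

2.25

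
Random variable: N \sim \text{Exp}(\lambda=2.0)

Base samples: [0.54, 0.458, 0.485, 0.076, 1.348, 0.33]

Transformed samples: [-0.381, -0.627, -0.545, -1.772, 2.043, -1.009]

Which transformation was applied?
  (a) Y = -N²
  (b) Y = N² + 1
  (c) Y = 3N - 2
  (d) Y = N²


Checking option (c) Y = 3N - 2:
  N = 0.54 -> Y = -0.381 ✓
  N = 0.458 -> Y = -0.627 ✓
  N = 0.485 -> Y = -0.545 ✓
All samples match this transformation.

(c) 3N - 2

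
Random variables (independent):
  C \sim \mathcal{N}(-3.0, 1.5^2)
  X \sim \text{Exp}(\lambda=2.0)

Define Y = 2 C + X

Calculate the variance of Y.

For independent RVs: Var(aX + bY) = a²Var(X) + b²Var(Y)
Var(C) = 2.25
Var(X) = 0.25
Var(Y) = 2²*2.25 + 1²*0.25
= 4*2.25 + 1*0.25 = 9.25

9.25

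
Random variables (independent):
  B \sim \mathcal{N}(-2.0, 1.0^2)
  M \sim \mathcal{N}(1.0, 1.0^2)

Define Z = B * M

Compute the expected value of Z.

For independent RVs: E[XY] = E[X]*E[Y]
E[B] = -2
E[M] = 1
E[Z] = -2 * 1 = -2

-2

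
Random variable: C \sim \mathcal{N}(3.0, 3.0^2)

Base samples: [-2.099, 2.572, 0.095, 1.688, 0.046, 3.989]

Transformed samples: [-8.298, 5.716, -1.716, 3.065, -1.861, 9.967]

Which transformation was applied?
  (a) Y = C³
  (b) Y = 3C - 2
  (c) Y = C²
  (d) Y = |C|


Checking option (b) Y = 3C - 2:
  C = -2.099 -> Y = -8.298 ✓
  C = 2.572 -> Y = 5.716 ✓
  C = 0.095 -> Y = -1.716 ✓
All samples match this transformation.

(b) 3C - 2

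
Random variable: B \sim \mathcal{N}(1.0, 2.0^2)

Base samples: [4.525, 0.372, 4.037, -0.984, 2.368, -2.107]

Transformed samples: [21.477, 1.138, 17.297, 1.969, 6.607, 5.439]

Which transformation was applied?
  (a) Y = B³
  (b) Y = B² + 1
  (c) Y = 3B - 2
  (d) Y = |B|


Checking option (b) Y = B² + 1:
  B = 4.525 -> Y = 21.477 ✓
  B = 0.372 -> Y = 1.138 ✓
  B = 4.037 -> Y = 17.297 ✓
All samples match this transformation.

(b) B² + 1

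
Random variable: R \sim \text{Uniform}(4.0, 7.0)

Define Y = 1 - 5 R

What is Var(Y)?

For Y = aR + b: Var(Y) = a² * Var(R)
Var(R) = (7 - 4)^2/12 = 0.75
Var(Y) = (-5)² * 0.75 = 25 * 0.75 = 18.75

18.75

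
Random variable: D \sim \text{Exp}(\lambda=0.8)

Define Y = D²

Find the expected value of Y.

E[D²] = Var(D) + (E[D])² = 1.5625 + 1.5625 = 3.125

3.125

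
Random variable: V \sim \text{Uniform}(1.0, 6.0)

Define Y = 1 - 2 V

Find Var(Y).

For Y = aV + b: Var(Y) = a² * Var(V)
Var(V) = (6 - 1)^2/12 = 2.0833333
Var(Y) = (-2)² * 2.0833333 = 4 * 2.0833333 = 8.3333333

8.3333333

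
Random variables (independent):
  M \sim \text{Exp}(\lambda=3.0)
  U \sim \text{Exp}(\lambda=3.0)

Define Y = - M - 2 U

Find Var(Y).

For independent RVs: Var(aX + bY) = a²Var(X) + b²Var(Y)
Var(M) = 0.11111111
Var(U) = 0.11111111
Var(Y) = (-1)²*0.11111111 + (-2)²*0.11111111
= 1*0.11111111 + 4*0.11111111 = 0.55555556

0.55555556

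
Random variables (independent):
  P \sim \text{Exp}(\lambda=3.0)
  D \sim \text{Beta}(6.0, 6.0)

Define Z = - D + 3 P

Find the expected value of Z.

E[Z] = 3*E[P] - 1*E[D]
E[P] = 0.33333333
E[D] = 0.5
E[Z] = 3*0.33333333 - 1*0.5 = 0.5

0.5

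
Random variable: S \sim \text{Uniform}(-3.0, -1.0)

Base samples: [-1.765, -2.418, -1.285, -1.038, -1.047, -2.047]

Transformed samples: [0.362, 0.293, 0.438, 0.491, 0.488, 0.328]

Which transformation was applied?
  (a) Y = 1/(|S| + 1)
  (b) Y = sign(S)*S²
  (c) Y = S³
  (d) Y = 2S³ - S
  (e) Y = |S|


Checking option (a) Y = 1/(|S| + 1):
  S = -1.765 -> Y = 0.362 ✓
  S = -2.418 -> Y = 0.293 ✓
  S = -1.285 -> Y = 0.438 ✓
All samples match this transformation.

(a) 1/(|S| + 1)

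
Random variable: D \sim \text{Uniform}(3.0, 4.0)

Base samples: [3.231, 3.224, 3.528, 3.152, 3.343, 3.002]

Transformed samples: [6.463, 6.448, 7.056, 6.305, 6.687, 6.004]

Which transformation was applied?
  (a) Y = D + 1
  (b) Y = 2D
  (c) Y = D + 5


Checking option (b) Y = 2D:
  D = 3.231 -> Y = 6.463 ✓
  D = 3.224 -> Y = 6.448 ✓
  D = 3.528 -> Y = 7.056 ✓
All samples match this transformation.

(b) 2D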